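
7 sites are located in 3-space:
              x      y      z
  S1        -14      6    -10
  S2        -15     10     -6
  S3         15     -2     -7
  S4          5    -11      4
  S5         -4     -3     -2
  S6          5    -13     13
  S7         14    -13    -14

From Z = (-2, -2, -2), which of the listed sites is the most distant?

Since √ is increasing, it suffices to compare squared distances:
|ZS1|² = (-2−(-14))² + (-2−6)² + (-2−(-10))² = 144 + 64 + 64 = 272
|ZS2|² = (-2−(-15))² + (-2−10)² + (-2−(-6))² = 169 + 144 + 16 = 329
|ZS3|² = (-2−15)² + (-2−(-2))² + (-2−(-7))² = 289 + 0 + 25 = 314
|ZS4|² = (-2−5)² + (-2−(-11))² + (-2−4)² = 49 + 81 + 36 = 166
|ZS5|² = (-2−(-4))² + (-2−(-3))² + (-2−(-2))² = 4 + 1 + 0 = 5
|ZS6|² = (-2−5)² + (-2−(-13))² + (-2−13)² = 49 + 121 + 225 = 395
|ZS7|² = (-2−14)² + (-2−(-13))² + (-2−(-14))² = 256 + 121 + 144 = 521
The largest is to S7.

S7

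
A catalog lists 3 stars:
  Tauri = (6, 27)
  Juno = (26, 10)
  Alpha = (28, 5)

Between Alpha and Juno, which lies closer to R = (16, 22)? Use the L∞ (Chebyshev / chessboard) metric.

d(R, Alpha) = max(12, 17) = 17
d(R, Juno) = max(10, 12) = 12
17 > 12, so Juno is closer.

Juno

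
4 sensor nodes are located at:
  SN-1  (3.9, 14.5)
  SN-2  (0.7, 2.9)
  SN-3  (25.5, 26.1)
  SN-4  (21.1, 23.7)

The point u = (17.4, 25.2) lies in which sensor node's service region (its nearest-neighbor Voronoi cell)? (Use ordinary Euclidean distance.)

Squared Euclidean distances:
d²(u, SN-1) = 182.25 + 114.49 = 296.74
d²(u, SN-2) = 278.89 + 497.29 = 776.18
d²(u, SN-3) = 65.61 + 0.81 = 66.42
d²(u, SN-4) = 13.69 + 2.25 = 15.94
The smallest is to SN-4, so u lies in the Voronoi region of SN-4.

SN-4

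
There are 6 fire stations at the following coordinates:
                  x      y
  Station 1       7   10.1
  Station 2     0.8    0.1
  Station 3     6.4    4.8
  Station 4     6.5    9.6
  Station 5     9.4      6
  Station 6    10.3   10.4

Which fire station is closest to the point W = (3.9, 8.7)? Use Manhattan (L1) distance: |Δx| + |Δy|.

Station 4

d(W, Station 1) = |3.9−7| + |8.7−10.1| = 3.1 + 1.4 = 4.5
d(W, Station 2) = |3.9−0.8| + |8.7−0.1| = 3.1 + 8.6 = 11.7
d(W, Station 3) = |3.9−6.4| + |8.7−4.8| = 2.5 + 3.9 = 6.4
d(W, Station 4) = |3.9−6.5| + |8.7−9.6| = 2.6 + 0.9 = 3.5
d(W, Station 5) = |3.9−9.4| + |8.7−6| = 5.5 + 2.7 = 8.2
d(W, Station 6) = |3.9−10.3| + |8.7−10.4| = 6.4 + 1.7 = 8.1
Station 4 is nearest.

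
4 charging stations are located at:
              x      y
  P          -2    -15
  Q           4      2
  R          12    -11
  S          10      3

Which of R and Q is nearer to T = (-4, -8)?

Compare squared distances:
|TR|² = (-4−12)² + (-8−(-11))² = 256 + 9 = 265
|TQ|² = (-4−4)² + (-8−2)² = 64 + 100 = 164
265 > 164, so Q is closer.

Q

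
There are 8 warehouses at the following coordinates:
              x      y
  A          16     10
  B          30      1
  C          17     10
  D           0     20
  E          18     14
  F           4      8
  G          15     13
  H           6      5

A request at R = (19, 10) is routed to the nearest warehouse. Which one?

Compare squared distances (the ordering matches that of the actual distances):
|RA|² = 9 + 0 = 9
|RB|² = 121 + 81 = 202
|RC|² = 4 + 0 = 4
|RD|² = 361 + 100 = 461
|RE|² = 1 + 16 = 17
|RF|² = 225 + 4 = 229
|RG|² = 16 + 9 = 25
|RH|² = 169 + 25 = 194
C is nearest.

C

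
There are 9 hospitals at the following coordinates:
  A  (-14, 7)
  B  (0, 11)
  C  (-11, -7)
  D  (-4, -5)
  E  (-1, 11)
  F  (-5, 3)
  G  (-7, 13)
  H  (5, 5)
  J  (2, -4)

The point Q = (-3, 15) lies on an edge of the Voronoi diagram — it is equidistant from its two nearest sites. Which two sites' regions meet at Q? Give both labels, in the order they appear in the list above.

E and G

Squared distances from Q to each site:
|QA|² = 121 + 64 = 185
|QB|² = 9 + 16 = 25
|QC|² = 64 + 484 = 548
|QD|² = 1 + 400 = 401
|QE|² = 4 + 16 = 20
|QF|² = 4 + 144 = 148
|QG|² = 16 + 4 = 20
|QH|² = 64 + 100 = 164
|QJ|² = 25 + 361 = 386
Q is equidistant from E and G (both at squared distance 20), and every other site is strictly farther — so Q lies on the E–G Voronoi edge.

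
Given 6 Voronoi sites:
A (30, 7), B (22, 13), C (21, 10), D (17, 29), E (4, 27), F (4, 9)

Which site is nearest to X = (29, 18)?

B

Squared Euclidean distances:
|XA|² = (29−30)² + (18−7)² = 1 + 121 = 122
|XB|² = (29−22)² + (18−13)² = 49 + 25 = 74
|XC|² = (29−21)² + (18−10)² = 64 + 64 = 128
|XD|² = (29−17)² + (18−29)² = 144 + 121 = 265
|XE|² = (29−4)² + (18−27)² = 625 + 81 = 706
|XF|² = (29−4)² + (18−9)² = 625 + 81 = 706
The smallest is to B, so X lies in the Voronoi region of B.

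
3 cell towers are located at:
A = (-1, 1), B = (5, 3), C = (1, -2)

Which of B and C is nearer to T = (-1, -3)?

C

Compare squared distances:
|TB|² = (-1−5)² + (-3−3)² = 36 + 36 = 72
|TC|² = (-1−1)² + (-3−(-2))² = 4 + 1 = 5
72 > 5, so C is closer.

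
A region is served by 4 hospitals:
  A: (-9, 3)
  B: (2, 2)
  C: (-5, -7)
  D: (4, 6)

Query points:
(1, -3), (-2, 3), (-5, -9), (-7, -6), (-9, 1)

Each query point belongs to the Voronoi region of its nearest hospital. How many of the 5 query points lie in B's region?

2

(1, -3) — d² to each: A:136, B:26, C:52, D:90 → nearest is B
(-2, 3) — d² to each: A:49, B:17, C:109, D:45 → nearest is B
(-5, -9) — d² to each: A:160, B:170, C:4, D:306 → nearest is C
(-7, -6) — d² to each: A:85, B:145, C:5, D:265 → nearest is C
(-9, 1) — d² to each: A:4, B:122, C:80, D:194 → nearest is A
2 of the 5 points have B as nearest.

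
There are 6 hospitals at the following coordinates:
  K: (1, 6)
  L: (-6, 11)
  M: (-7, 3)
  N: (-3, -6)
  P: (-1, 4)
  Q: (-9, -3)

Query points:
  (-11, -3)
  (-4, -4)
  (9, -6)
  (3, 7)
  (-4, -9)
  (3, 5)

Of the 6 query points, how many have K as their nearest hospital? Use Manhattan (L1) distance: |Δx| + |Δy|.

(-11, -3) — d to each: K:21, L:19, M:10, N:11, P:17, Q:2 → nearest is Q
(-4, -4) — d to each: K:15, L:17, M:10, N:3, P:11, Q:6 → nearest is N
(9, -6) — d to each: K:20, L:32, M:25, N:12, P:20, Q:21 → nearest is N
(3, 7) — d to each: K:3, L:13, M:14, N:19, P:7, Q:22 → nearest is K
(-4, -9) — d to each: K:20, L:22, M:15, N:4, P:16, Q:11 → nearest is N
(3, 5) — d to each: K:3, L:15, M:12, N:17, P:5, Q:20 → nearest is K
2 of the 6 points have K as nearest.

2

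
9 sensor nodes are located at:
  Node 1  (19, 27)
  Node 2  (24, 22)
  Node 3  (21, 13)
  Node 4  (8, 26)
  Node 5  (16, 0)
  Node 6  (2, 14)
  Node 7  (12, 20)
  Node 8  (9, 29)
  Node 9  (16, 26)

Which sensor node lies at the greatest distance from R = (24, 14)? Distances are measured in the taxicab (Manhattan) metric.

Node 8

d(R, Node 1) = |24−19| + |14−27| = 5 + 13 = 18
d(R, Node 2) = |24−24| + |14−22| = 0 + 8 = 8
d(R, Node 3) = |24−21| + |14−13| = 3 + 1 = 4
d(R, Node 4) = |24−8| + |14−26| = 16 + 12 = 28
d(R, Node 5) = |24−16| + |14−0| = 8 + 14 = 22
d(R, Node 6) = |24−2| + |14−14| = 22 + 0 = 22
d(R, Node 7) = |24−12| + |14−20| = 12 + 6 = 18
d(R, Node 8) = |24−9| + |14−29| = 15 + 15 = 30
d(R, Node 9) = |24−16| + |14−26| = 8 + 12 = 20
The largest is to Node 8.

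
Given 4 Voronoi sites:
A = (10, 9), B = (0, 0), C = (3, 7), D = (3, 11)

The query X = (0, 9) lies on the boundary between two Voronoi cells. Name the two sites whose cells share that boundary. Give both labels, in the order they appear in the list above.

Squared distances from X to each site:
|XA|² = 100 + 0 = 100
|XB|² = 0 + 81 = 81
|XC|² = 9 + 4 = 13
|XD|² = 9 + 4 = 13
X is equidistant from C and D (both at squared distance 13), and every other site is strictly farther — so X lies on the C–D Voronoi edge.

C and D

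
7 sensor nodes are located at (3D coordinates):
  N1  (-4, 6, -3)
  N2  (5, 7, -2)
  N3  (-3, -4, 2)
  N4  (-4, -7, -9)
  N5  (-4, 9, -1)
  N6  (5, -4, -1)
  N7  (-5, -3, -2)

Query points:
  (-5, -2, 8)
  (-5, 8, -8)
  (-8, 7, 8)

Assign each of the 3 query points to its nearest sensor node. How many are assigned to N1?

1

(-5, -2, 8) — d² to each: N1:186, N2:281, N3:44, N4:315, N5:203, N6:185, N7:101 → nearest is N3
(-5, 8, -8) — d² to each: N1:30, N2:137, N3:248, N4:227, N5:51, N6:293, N7:157 → nearest is N1
(-8, 7, 8) — d² to each: N1:138, N2:269, N3:182, N4:501, N5:101, N6:371, N7:209 → nearest is N5
1 of the 3 points has N1 as nearest.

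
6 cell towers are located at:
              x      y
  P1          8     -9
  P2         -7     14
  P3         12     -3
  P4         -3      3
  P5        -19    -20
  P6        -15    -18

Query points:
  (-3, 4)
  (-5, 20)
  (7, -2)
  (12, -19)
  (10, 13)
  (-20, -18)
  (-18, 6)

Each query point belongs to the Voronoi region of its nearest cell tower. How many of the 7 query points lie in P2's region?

2

(-3, 4) — d² to each: P1:290, P2:116, P3:274, P4:1, P5:832, P6:628 → nearest is P4
(-5, 20) — d² to each: P1:1010, P2:40, P3:818, P4:293, P5:1796, P6:1544 → nearest is P2
(7, -2) — d² to each: P1:50, P2:452, P3:26, P4:125, P5:1000, P6:740 → nearest is P3
(12, -19) — d² to each: P1:116, P2:1450, P3:256, P4:709, P5:962, P6:730 → nearest is P1
(10, 13) — d² to each: P1:488, P2:290, P3:260, P4:269, P5:1930, P6:1586 → nearest is P3
(-20, -18) — d² to each: P1:865, P2:1193, P3:1249, P4:730, P5:5, P6:25 → nearest is P5
(-18, 6) — d² to each: P1:901, P2:185, P3:981, P4:234, P5:677, P6:585 → nearest is P2
2 of the 7 points have P2 as nearest.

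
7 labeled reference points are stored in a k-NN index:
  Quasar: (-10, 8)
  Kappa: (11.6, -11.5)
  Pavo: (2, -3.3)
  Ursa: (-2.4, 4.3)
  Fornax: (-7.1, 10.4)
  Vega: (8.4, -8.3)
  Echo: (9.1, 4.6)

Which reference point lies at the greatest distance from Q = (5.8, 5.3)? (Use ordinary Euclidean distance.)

Since √ is increasing, it suffices to compare squared distances:
d²(Q, Quasar) = (5.8−(-10))² + (5.3−8)² = 249.64 + 7.29 = 256.93
d²(Q, Kappa) = (5.8−11.6)² + (5.3−(-11.5))² = 33.64 + 282.24 = 315.88
d²(Q, Pavo) = (5.8−2)² + (5.3−(-3.3))² = 14.44 + 73.96 = 88.4
d²(Q, Ursa) = (5.8−(-2.4))² + (5.3−4.3)² = 67.24 + 1 = 68.24
d²(Q, Fornax) = (5.8−(-7.1))² + (5.3−10.4)² = 166.41 + 26.01 = 192.42
d²(Q, Vega) = (5.8−8.4)² + (5.3−(-8.3))² = 6.76 + 184.96 = 191.72
d²(Q, Echo) = (5.8−9.1)² + (5.3−4.6)² = 10.89 + 0.49 = 11.38
The largest is to Kappa.

Kappa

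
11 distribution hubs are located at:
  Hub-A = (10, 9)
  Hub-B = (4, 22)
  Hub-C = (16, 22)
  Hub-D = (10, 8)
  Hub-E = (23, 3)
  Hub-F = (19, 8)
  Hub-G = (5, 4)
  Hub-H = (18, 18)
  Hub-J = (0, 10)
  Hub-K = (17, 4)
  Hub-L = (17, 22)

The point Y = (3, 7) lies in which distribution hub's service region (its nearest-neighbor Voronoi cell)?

Hub-G

Since √ is increasing, it suffices to compare squared distances:
d²(Y, Hub-A) = 49 + 4 = 53
d²(Y, Hub-B) = 1 + 225 = 226
d²(Y, Hub-C) = 169 + 225 = 394
d²(Y, Hub-D) = 49 + 1 = 50
d²(Y, Hub-E) = 400 + 16 = 416
d²(Y, Hub-F) = 256 + 1 = 257
d²(Y, Hub-G) = 4 + 9 = 13
d²(Y, Hub-H) = 225 + 121 = 346
d²(Y, Hub-J) = 9 + 9 = 18
d²(Y, Hub-K) = 196 + 9 = 205
d²(Y, Hub-L) = 196 + 225 = 421
Hub-G is nearest.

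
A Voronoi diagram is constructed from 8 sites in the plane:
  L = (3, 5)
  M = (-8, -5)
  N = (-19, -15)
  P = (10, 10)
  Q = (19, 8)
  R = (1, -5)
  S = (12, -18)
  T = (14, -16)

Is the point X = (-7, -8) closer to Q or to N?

N

Compare squared distances:
|XQ|² = (-7−19)² + (-8−8)² = 676 + 256 = 932
|XN|² = (-7−(-19))² + (-8−(-15))² = 144 + 49 = 193
932 > 193, so N is closer.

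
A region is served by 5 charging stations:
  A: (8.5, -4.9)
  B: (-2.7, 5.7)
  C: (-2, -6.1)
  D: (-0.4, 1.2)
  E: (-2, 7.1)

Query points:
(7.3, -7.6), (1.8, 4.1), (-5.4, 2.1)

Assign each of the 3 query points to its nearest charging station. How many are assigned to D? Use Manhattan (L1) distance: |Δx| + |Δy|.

(7.3, -7.6) — d to each: A:3.9, B:23.3, C:10.8, D:16.5, E:24 → nearest is A
(1.8, 4.1) — d to each: A:15.7, B:6.1, C:14, D:5.1, E:6.8 → nearest is D
(-5.4, 2.1) — d to each: A:20.9, B:6.3, C:11.6, D:5.9, E:8.4 → nearest is D
2 of the 3 points have D as nearest.

2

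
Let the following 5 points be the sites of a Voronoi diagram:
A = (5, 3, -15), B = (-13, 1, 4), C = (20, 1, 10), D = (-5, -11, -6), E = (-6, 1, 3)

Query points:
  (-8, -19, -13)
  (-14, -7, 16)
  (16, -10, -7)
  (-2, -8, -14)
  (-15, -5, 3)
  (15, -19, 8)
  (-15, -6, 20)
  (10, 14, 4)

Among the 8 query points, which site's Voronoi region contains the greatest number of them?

(-8, -19, -13) — d² to each: A:657, B:714, C:1713, D:122, E:660 → nearest is D
(-14, -7, 16) — d² to each: A:1422, B:209, C:1256, D:581, E:297 → nearest is B
(16, -10, -7) — d² to each: A:354, B:1083, C:426, D:443, E:705 → nearest is A
(-2, -8, -14) — d² to each: A:171, B:526, C:1141, D:82, E:386 → nearest is D
(-15, -5, 3) — d² to each: A:788, B:41, C:1310, D:217, E:117 → nearest is B
(15, -19, 8) — d² to each: A:1113, B:1200, C:429, D:660, E:866 → nearest is C
(-15, -6, 20) — d² to each: A:1706, B:309, C:1374, D:801, E:419 → nearest is B
(10, 14, 4) — d² to each: A:507, B:698, C:305, D:950, E:426 → nearest is C
Tally — A:1, B:3, C:2, D:2. B captures the most (3).

B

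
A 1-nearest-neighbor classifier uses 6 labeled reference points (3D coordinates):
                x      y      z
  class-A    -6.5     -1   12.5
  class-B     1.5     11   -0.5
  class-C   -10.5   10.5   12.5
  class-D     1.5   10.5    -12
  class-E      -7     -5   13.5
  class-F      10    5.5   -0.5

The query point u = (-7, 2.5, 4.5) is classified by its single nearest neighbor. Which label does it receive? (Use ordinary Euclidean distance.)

Squared Euclidean distances:
d²(u, class-A) = (-7−(-6.5))² + (2.5−(-1))² + (4.5−12.5)² = 0.25 + 12.25 + 64 = 76.5
d²(u, class-B) = (-7−1.5)² + (2.5−11)² + (4.5−(-0.5))² = 72.25 + 72.25 + 25 = 169.5
d²(u, class-C) = (-7−(-10.5))² + (2.5−10.5)² + (4.5−12.5)² = 12.25 + 64 + 64 = 140.25
d²(u, class-D) = (-7−1.5)² + (2.5−10.5)² + (4.5−(-12))² = 72.25 + 64 + 272.25 = 408.5
d²(u, class-E) = (-7−(-7))² + (2.5−(-5))² + (4.5−13.5)² = 0 + 56.25 + 81 = 137.25
d²(u, class-F) = (-7−10)² + (2.5−5.5)² + (4.5−(-0.5))² = 289 + 9 + 25 = 323
class-A is nearest.

class-A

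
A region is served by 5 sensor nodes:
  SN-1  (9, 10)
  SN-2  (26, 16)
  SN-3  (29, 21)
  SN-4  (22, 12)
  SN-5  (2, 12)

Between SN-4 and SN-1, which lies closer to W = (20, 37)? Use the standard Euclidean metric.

Compare squared distances:
d²(W, SN-4) = (20−22)² + (37−12)² = 4 + 625 = 629
d²(W, SN-1) = (20−9)² + (37−10)² = 121 + 729 = 850
629 < 850, so SN-4 is closer.

SN-4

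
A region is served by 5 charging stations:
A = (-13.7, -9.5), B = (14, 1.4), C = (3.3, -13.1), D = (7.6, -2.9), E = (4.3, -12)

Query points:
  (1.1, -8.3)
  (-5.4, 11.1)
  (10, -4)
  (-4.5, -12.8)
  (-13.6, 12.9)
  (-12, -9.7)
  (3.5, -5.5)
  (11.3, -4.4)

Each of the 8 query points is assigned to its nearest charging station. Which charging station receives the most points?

(1.1, -8.3) — d² to each: A:220.48, B:260.5, C:27.88, D:71.41, E:23.93 → nearest is E
(-5.4, 11.1) — d² to each: A:493.25, B:470.45, C:661.33, D:365, E:627.7 → nearest is D
(10, -4) — d² to each: A:591.94, B:45.16, C:127.7, D:6.97, E:96.49 → nearest is D
(-4.5, -12.8) — d² to each: A:95.53, B:543.89, C:60.93, D:244.42, E:78.08 → nearest is C
(-13.6, 12.9) — d² to each: A:501.77, B:894.01, C:961.61, D:699.08, E:940.42 → nearest is A
(-12, -9.7) — d² to each: A:2.93, B:799.21, C:245.65, D:430.4, E:270.98 → nearest is A
(3.5, -5.5) — d² to each: A:311.84, B:157.86, C:57.8, D:23.57, E:42.89 → nearest is D
(11.3, -4.4) — d² to each: A:651.01, B:40.93, C:139.69, D:15.94, E:106.76 → nearest is D
Tally — A:2, C:1, D:4, E:1. D captures the most (4).

D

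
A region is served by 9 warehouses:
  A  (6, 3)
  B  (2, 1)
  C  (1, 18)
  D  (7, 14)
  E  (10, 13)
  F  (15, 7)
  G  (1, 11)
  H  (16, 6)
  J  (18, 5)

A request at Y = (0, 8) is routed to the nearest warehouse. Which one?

G

Compare squared distances (the ordering matches that of the actual distances):
|YA|² = 36 + 25 = 61
|YB|² = 4 + 49 = 53
|YC|² = 1 + 100 = 101
|YD|² = 49 + 36 = 85
|YE|² = 100 + 25 = 125
|YF|² = 225 + 1 = 226
|YG|² = 1 + 9 = 10
|YH|² = 256 + 4 = 260
|YJ|² = 324 + 9 = 333
G is nearest.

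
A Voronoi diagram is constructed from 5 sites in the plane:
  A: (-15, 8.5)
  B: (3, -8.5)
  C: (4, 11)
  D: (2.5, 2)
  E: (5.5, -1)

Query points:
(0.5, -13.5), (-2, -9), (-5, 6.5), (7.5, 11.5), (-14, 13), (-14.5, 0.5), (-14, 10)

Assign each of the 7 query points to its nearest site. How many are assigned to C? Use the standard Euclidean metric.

1

(0.5, -13.5) — d² to each: A:724.25, B:31.25, C:612.5, D:244.25, E:181.25 → nearest is B
(-2, -9) — d² to each: A:475.25, B:25.25, C:436, D:141.25, E:120.25 → nearest is B
(-5, 6.5) — d² to each: A:104, B:289, C:101.25, D:76.5, E:166.5 → nearest is D
(7.5, 11.5) — d² to each: A:515.25, B:420.25, C:12.5, D:115.25, E:160.25 → nearest is C
(-14, 13) — d² to each: A:21.25, B:751.25, C:328, D:393.25, E:576.25 → nearest is A
(-14.5, 0.5) — d² to each: A:64.25, B:387.25, C:452.5, D:291.25, E:402.25 → nearest is A
(-14, 10) — d² to each: A:3.25, B:631.25, C:325, D:336.25, E:501.25 → nearest is A
1 of the 7 points has C as nearest.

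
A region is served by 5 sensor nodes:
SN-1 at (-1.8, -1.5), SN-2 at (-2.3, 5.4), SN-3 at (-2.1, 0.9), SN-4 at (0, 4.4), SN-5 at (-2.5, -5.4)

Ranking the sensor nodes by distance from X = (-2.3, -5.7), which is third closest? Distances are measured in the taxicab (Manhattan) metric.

SN-3

d(X, SN-1) = |-2.3−(-1.8)| + |-5.7−(-1.5)| = 0.5 + 4.2 = 4.7
d(X, SN-2) = |-2.3−(-2.3)| + |-5.7−5.4| = 0 + 11.1 = 11.1
d(X, SN-3) = |-2.3−(-2.1)| + |-5.7−0.9| = 0.2 + 6.6 = 6.8
d(X, SN-4) = |-2.3−0| + |-5.7−4.4| = 2.3 + 10.1 = 12.4
d(X, SN-5) = |-2.3−(-2.5)| + |-5.7−(-5.4)| = 0.2 + 0.3 = 0.5
Sorted ascending: SN-5, SN-1, SN-3, SN-2, … — the third-nearest is SN-3.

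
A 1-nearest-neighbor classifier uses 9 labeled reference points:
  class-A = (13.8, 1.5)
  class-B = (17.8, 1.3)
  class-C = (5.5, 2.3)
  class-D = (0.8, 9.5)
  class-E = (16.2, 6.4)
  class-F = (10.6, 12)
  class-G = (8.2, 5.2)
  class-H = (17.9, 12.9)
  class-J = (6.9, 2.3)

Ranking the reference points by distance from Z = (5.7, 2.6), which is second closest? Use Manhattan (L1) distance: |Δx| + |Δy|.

class-J

d(Z, class-A) = |5.7−13.8| + |2.6−1.5| = 8.1 + 1.1 = 9.2
d(Z, class-B) = |5.7−17.8| + |2.6−1.3| = 12.1 + 1.3 = 13.4
d(Z, class-C) = |5.7−5.5| + |2.6−2.3| = 0.2 + 0.3 = 0.5
d(Z, class-D) = |5.7−0.8| + |2.6−9.5| = 4.9 + 6.9 = 11.8
d(Z, class-E) = |5.7−16.2| + |2.6−6.4| = 10.5 + 3.8 = 14.3
d(Z, class-F) = |5.7−10.6| + |2.6−12| = 4.9 + 9.4 = 14.3
d(Z, class-G) = |5.7−8.2| + |2.6−5.2| = 2.5 + 2.6 = 5.1
d(Z, class-H) = |5.7−17.9| + |2.6−12.9| = 12.2 + 10.3 = 22.5
d(Z, class-J) = |5.7−6.9| + |2.6−2.3| = 1.2 + 0.3 = 1.5
Sorted ascending: class-C, class-J, class-G, … — the second-nearest is class-J.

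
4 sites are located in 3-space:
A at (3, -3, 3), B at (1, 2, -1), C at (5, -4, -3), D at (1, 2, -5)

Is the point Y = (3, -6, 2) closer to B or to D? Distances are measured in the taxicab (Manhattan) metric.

B

d(Y,B) = |3−1| + |-6−2| + |2−(-1)| = 2 + 8 + 3 = 13
d(Y,D) = |3−1| + |-6−2| + |2−(-5)| = 2 + 8 + 7 = 17
13 < 17, so B is closer.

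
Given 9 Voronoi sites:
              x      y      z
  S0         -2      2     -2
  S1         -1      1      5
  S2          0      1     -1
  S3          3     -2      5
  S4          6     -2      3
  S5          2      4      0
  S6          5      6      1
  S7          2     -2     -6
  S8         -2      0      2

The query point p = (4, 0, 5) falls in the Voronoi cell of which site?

Since √ is increasing, it suffices to compare squared distances:
|pS0|² = 36 + 4 + 49 = 89
|pS1|² = 25 + 1 + 0 = 26
|pS2|² = 16 + 1 + 36 = 53
|pS3|² = 1 + 4 + 0 = 5
|pS4|² = 4 + 4 + 4 = 12
|pS5|² = 4 + 16 + 25 = 45
|pS6|² = 1 + 36 + 16 = 53
|pS7|² = 4 + 4 + 121 = 129
|pS8|² = 36 + 0 + 9 = 45
The smallest is to S3, so p lies in the Voronoi region of S3.

S3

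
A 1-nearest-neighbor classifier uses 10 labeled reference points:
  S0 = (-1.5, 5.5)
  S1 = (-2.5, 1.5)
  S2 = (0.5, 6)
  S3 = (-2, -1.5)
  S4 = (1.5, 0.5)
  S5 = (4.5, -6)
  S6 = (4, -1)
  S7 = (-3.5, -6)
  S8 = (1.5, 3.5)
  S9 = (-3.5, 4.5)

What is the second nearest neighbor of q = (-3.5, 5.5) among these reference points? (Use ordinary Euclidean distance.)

S0

Compare squared distances (the ordering matches that of the actual distances):
|qS0|² = (-3.5−(-1.5))² + (5.5−5.5)² = 4 + 0 = 4
|qS1|² = (-3.5−(-2.5))² + (5.5−1.5)² = 1 + 16 = 17
|qS2|² = (-3.5−0.5)² + (5.5−6)² = 16 + 0.25 = 16.25
|qS3|² = (-3.5−(-2))² + (5.5−(-1.5))² = 2.25 + 49 = 51.25
|qS4|² = (-3.5−1.5)² + (5.5−0.5)² = 25 + 25 = 50
|qS5|² = (-3.5−4.5)² + (5.5−(-6))² = 64 + 132.25 = 196.25
|qS6|² = (-3.5−4)² + (5.5−(-1))² = 56.25 + 42.25 = 98.5
|qS7|² = (-3.5−(-3.5))² + (5.5−(-6))² = 0 + 132.25 = 132.25
|qS8|² = (-3.5−1.5)² + (5.5−3.5)² = 25 + 4 = 29
|qS9|² = (-3.5−(-3.5))² + (5.5−4.5)² = 0 + 1 = 1
Sorted ascending: S9, S0, S2, … — the second-nearest is S0.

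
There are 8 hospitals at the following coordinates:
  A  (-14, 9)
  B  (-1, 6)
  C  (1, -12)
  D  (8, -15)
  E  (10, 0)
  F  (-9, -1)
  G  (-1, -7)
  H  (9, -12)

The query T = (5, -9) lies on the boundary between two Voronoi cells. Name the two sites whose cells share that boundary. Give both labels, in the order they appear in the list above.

Squared distances from T to each site:
|TA|² = 361 + 324 = 685
|TB|² = 36 + 225 = 261
|TC|² = 16 + 9 = 25
|TD|² = 9 + 36 = 45
|TE|² = 25 + 81 = 106
|TF|² = 196 + 64 = 260
|TG|² = 36 + 4 = 40
|TH|² = 16 + 9 = 25
T is equidistant from C and H (both at squared distance 25), and every other site is strictly farther — so T lies on the C–H Voronoi edge.

C and H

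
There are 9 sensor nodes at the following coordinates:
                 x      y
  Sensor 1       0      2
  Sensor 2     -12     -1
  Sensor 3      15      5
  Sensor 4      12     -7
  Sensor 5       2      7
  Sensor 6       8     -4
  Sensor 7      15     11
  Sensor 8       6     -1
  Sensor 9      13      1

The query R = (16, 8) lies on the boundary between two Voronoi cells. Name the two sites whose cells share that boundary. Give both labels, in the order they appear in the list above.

Squared distances from R to each site:
d²(R, Sensor 1) = 256 + 36 = 292
d²(R, Sensor 2) = 784 + 81 = 865
d²(R, Sensor 3) = 1 + 9 = 10
d²(R, Sensor 4) = 16 + 225 = 241
d²(R, Sensor 5) = 196 + 1 = 197
d²(R, Sensor 6) = 64 + 144 = 208
d²(R, Sensor 7) = 1 + 9 = 10
d²(R, Sensor 8) = 100 + 81 = 181
d²(R, Sensor 9) = 9 + 49 = 58
R is equidistant from Sensor 3 and Sensor 7 (both at squared distance 10), and every other site is strictly farther — so R lies on the Sensor 3–Sensor 7 Voronoi edge.

Sensor 3 and Sensor 7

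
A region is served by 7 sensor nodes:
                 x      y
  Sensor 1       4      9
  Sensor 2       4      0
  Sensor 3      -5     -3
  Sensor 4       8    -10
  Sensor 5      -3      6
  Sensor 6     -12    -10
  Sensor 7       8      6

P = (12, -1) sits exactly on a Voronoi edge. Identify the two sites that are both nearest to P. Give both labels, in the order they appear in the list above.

Sensor 2 and Sensor 7

Squared distances from P to each site:
d²(P, Sensor 1) = (12−4)² + (-1−9)² = 64 + 100 = 164
d²(P, Sensor 2) = (12−4)² + (-1−0)² = 64 + 1 = 65
d²(P, Sensor 3) = (12−(-5))² + (-1−(-3))² = 289 + 4 = 293
d²(P, Sensor 4) = (12−8)² + (-1−(-10))² = 16 + 81 = 97
d²(P, Sensor 5) = (12−(-3))² + (-1−6)² = 225 + 49 = 274
d²(P, Sensor 6) = (12−(-12))² + (-1−(-10))² = 576 + 81 = 657
d²(P, Sensor 7) = (12−8)² + (-1−6)² = 16 + 49 = 65
P is equidistant from Sensor 2 and Sensor 7 (both at squared distance 65), and every other site is strictly farther — so P lies on the Sensor 2–Sensor 7 Voronoi edge.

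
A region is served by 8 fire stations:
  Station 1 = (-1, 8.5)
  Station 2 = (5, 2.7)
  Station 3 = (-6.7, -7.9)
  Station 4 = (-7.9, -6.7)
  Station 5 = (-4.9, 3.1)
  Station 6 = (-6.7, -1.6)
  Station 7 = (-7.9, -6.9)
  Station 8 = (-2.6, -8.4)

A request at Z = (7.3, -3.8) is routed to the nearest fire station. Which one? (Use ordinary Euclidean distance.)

Since √ is increasing, it suffices to compare squared distances:
d²(Z, Station 1) = 68.89 + 151.29 = 220.18
d²(Z, Station 2) = 5.29 + 42.25 = 47.54
d²(Z, Station 3) = 196 + 16.81 = 212.81
d²(Z, Station 4) = 231.04 + 8.41 = 239.45
d²(Z, Station 5) = 148.84 + 47.61 = 196.45
d²(Z, Station 6) = 196 + 4.84 = 200.84
d²(Z, Station 7) = 231.04 + 9.61 = 240.65
d²(Z, Station 8) = 98.01 + 21.16 = 119.17
Minimum is at Station 2.

Station 2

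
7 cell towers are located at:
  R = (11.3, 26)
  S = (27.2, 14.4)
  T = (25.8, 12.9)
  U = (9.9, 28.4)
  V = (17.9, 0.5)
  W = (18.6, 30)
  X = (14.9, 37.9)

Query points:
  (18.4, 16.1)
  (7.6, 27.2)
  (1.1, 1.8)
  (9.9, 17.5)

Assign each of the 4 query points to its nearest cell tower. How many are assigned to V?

1

(18.4, 16.1) — d² to each: R:148.42, S:80.33, T:65, U:223.54, V:243.61, W:193.25, X:487.49 → nearest is T
(7.6, 27.2) — d² to each: R:15.13, S:548, T:535.73, U:6.73, V:818.98, W:128.84, X:167.78 → nearest is U
(1.1, 1.8) — d² to each: R:689.68, S:839.97, T:733.3, U:785, V:283.93, W:1101.49, X:1493.65 → nearest is V
(9.9, 17.5) — d² to each: R:74.21, S:308.9, T:273.97, U:118.81, V:353, W:231.94, X:441.16 → nearest is R
1 of the 4 points has V as nearest.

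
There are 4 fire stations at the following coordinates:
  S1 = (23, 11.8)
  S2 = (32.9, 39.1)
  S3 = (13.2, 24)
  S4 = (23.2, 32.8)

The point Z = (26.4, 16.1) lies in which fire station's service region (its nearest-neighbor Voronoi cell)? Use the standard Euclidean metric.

Since √ is increasing, it suffices to compare squared distances:
|ZS1|² = (26.4−23)² + (16.1−11.8)² = 11.56 + 18.49 = 30.05
|ZS2|² = (26.4−32.9)² + (16.1−39.1)² = 42.25 + 529 = 571.25
|ZS3|² = (26.4−13.2)² + (16.1−24)² = 174.24 + 62.41 = 236.65
|ZS4|² = (26.4−23.2)² + (16.1−32.8)² = 10.24 + 278.89 = 289.13
Minimum is at S1.

S1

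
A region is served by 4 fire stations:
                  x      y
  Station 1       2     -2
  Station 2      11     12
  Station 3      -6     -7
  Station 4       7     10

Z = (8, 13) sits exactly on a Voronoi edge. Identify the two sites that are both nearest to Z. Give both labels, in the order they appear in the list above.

Squared distances from Z to each site:
d²(Z, Station 1) = (8−2)² + (13−(-2))² = 36 + 225 = 261
d²(Z, Station 2) = (8−11)² + (13−12)² = 9 + 1 = 10
d²(Z, Station 3) = (8−(-6))² + (13−(-7))² = 196 + 400 = 596
d²(Z, Station 4) = (8−7)² + (13−10)² = 1 + 9 = 10
Z is equidistant from Station 2 and Station 4 (both at squared distance 10), and every other site is strictly farther — so Z lies on the Station 2–Station 4 Voronoi edge.

Station 2 and Station 4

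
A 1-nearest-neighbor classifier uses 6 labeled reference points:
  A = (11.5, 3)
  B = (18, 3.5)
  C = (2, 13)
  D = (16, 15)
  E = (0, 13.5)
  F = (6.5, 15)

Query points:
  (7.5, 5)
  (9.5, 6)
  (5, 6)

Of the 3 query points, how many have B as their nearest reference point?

0

(7.5, 5) — d² to each: A:20, B:112.5, C:94.25, D:172.25, E:128.5, F:101 → nearest is A
(9.5, 6) — d² to each: A:13, B:78.5, C:105.25, D:123.25, E:146.5, F:90 → nearest is A
(5, 6) — d² to each: A:51.25, B:175.25, C:58, D:202, E:81.25, F:83.25 → nearest is A
0 of the 3 points have B as nearest.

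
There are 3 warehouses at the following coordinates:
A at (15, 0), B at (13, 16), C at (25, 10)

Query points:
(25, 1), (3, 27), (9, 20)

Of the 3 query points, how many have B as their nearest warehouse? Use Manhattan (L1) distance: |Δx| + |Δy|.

2

(25, 1) — d to each: A:11, B:27, C:9 → nearest is C
(3, 27) — d to each: A:39, B:21, C:39 → nearest is B
(9, 20) — d to each: A:26, B:8, C:26 → nearest is B
2 of the 3 points have B as nearest.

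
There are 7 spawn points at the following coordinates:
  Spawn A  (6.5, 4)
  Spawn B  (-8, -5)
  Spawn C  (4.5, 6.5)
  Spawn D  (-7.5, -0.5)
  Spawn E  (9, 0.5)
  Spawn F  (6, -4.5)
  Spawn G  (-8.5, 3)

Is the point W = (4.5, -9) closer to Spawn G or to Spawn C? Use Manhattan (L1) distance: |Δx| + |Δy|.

d(W, Spawn G) = |4.5−(-8.5)| + |-9−3| = 13 + 12 = 25
d(W, Spawn C) = |4.5−4.5| + |-9−6.5| = 0 + 15.5 = 15.5
25 > 15.5, so Spawn C is closer.

Spawn C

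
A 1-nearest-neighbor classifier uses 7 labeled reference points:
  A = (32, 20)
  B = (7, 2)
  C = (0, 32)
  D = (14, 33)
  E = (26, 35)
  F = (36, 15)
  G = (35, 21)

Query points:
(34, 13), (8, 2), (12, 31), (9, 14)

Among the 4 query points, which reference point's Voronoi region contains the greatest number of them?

(34, 13) — d² to each: A:53, B:850, C:1517, D:800, E:548, F:8, G:65 → nearest is F
(8, 2) — d² to each: A:900, B:1, C:964, D:997, E:1413, F:953, G:1090 → nearest is B
(12, 31) — d² to each: A:521, B:866, C:145, D:8, E:212, F:832, G:629 → nearest is D
(9, 14) — d² to each: A:565, B:148, C:405, D:386, E:730, F:730, G:725 → nearest is B
Tally — B:2, D:1, F:1. B captures the most (2).

B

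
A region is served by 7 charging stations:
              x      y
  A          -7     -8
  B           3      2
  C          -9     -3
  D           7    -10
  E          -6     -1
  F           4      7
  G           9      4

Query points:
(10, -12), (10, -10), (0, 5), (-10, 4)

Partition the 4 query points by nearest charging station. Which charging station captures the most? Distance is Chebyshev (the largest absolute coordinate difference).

D

(10, -12) — d to each: A:17, B:14, C:19, D:3, E:16, F:19, G:16 → nearest is D
(10, -10) — d to each: A:17, B:12, C:19, D:3, E:16, F:17, G:14 → nearest is D
(0, 5) — d to each: A:13, B:3, C:9, D:15, E:6, F:4, G:9 → nearest is B
(-10, 4) — d to each: A:12, B:13, C:7, D:17, E:5, F:14, G:19 → nearest is E
Tally — B:1, D:2, E:1. D captures the most (2).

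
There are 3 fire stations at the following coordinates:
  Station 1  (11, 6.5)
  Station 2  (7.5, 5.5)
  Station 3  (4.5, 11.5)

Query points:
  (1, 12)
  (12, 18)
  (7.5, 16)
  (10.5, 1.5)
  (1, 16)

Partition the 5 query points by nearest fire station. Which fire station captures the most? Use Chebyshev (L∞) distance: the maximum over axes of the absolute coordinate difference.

(1, 12) — d to each: Station 1:10, Station 2:6.5, Station 3:3.5 → nearest is Station 3
(12, 18) — d to each: Station 1:11.5, Station 2:12.5, Station 3:7.5 → nearest is Station 3
(7.5, 16) — d to each: Station 1:9.5, Station 2:10.5, Station 3:4.5 → nearest is Station 3
(10.5, 1.5) — d to each: Station 1:5, Station 2:4, Station 3:10 → nearest is Station 2
(1, 16) — d to each: Station 1:10, Station 2:10.5, Station 3:4.5 → nearest is Station 3
Tally — Station 2:1, Station 3:4. Station 3 captures the most (4).

Station 3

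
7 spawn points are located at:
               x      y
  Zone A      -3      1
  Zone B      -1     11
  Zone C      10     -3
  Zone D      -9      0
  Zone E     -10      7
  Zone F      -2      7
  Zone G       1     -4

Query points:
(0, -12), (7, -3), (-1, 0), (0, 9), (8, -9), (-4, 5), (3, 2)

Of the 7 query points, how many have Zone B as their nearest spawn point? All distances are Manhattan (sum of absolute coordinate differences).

(0, -12) — d to each: Zone A:16, Zone B:24, Zone C:19, Zone D:21, Zone E:29, Zone F:21, Zone G:9 → nearest is Zone G
(7, -3) — d to each: Zone A:14, Zone B:22, Zone C:3, Zone D:19, Zone E:27, Zone F:19, Zone G:7 → nearest is Zone C
(-1, 0) — d to each: Zone A:3, Zone B:11, Zone C:14, Zone D:8, Zone E:16, Zone F:8, Zone G:6 → nearest is Zone A
(0, 9) — d to each: Zone A:11, Zone B:3, Zone C:22, Zone D:18, Zone E:12, Zone F:4, Zone G:14 → nearest is Zone B
(8, -9) — d to each: Zone A:21, Zone B:29, Zone C:8, Zone D:26, Zone E:34, Zone F:26, Zone G:12 → nearest is Zone C
(-4, 5) — d to each: Zone A:5, Zone B:9, Zone C:22, Zone D:10, Zone E:8, Zone F:4, Zone G:14 → nearest is Zone F
(3, 2) — d to each: Zone A:7, Zone B:13, Zone C:12, Zone D:14, Zone E:18, Zone F:10, Zone G:8 → nearest is Zone A
1 of the 7 points has Zone B as nearest.

1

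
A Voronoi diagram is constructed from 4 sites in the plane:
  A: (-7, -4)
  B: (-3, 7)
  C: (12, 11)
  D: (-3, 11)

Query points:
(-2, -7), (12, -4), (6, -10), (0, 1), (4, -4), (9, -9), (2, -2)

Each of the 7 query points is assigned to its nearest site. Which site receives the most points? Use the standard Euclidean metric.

A

(-2, -7) — d² to each: A:34, B:197, C:520, D:325 → nearest is A
(12, -4) — d² to each: A:361, B:346, C:225, D:450 → nearest is C
(6, -10) — d² to each: A:205, B:370, C:477, D:522 → nearest is A
(0, 1) — d² to each: A:74, B:45, C:244, D:109 → nearest is B
(4, -4) — d² to each: A:121, B:170, C:289, D:274 → nearest is A
(9, -9) — d² to each: A:281, B:400, C:409, D:544 → nearest is A
(2, -2) — d² to each: A:85, B:106, C:269, D:194 → nearest is A
Tally — A:5, B:1, C:1. A captures the most (5).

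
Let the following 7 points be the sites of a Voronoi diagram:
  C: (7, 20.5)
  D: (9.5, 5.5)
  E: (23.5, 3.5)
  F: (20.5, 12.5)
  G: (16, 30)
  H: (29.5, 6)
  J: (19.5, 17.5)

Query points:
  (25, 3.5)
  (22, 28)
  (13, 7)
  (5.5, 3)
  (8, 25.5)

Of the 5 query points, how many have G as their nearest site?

(25, 3.5) — d² to each: C:613, D:244.25, E:2.25, F:101.25, G:783.25, H:26.5, J:226.25 → nearest is E
(22, 28) — d² to each: C:281.25, D:662.5, E:602.5, F:242.5, G:40, H:540.25, J:116.5 → nearest is G
(13, 7) — d² to each: C:218.25, D:14.5, E:122.5, F:86.5, G:538, H:273.25, J:152.5 → nearest is D
(5.5, 3) — d² to each: C:308.5, D:22.25, E:324.25, F:315.25, G:839.25, H:585, J:406.25 → nearest is D
(8, 25.5) — d² to each: C:26, D:402.25, E:724.25, F:325.25, G:84.25, H:842.5, J:196.25 → nearest is C
1 of the 5 points has G as nearest.

1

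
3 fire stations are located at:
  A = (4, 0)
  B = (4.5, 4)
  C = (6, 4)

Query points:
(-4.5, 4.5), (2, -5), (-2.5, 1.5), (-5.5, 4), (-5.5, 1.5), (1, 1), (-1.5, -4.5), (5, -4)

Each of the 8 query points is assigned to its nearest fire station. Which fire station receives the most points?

A

(-4.5, 4.5) — d² to each: A:92.5, B:81.25, C:110.5 → nearest is B
(2, -5) — d² to each: A:29, B:87.25, C:97 → nearest is A
(-2.5, 1.5) — d² to each: A:44.5, B:55.25, C:78.5 → nearest is A
(-5.5, 4) — d² to each: A:106.25, B:100, C:132.25 → nearest is B
(-5.5, 1.5) — d² to each: A:92.5, B:106.25, C:138.5 → nearest is A
(1, 1) — d² to each: A:10, B:21.25, C:34 → nearest is A
(-1.5, -4.5) — d² to each: A:50.5, B:108.25, C:128.5 → nearest is A
(5, -4) — d² to each: A:17, B:64.25, C:65 → nearest is A
Tally — A:6, B:2. A captures the most (6).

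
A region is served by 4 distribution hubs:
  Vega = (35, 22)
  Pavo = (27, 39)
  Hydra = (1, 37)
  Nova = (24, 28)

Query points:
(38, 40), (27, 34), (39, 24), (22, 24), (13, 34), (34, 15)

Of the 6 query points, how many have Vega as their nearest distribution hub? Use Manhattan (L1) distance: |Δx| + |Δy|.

(38, 40) — d to each: Vega:21, Pavo:12, Hydra:40, Nova:26 → nearest is Pavo
(27, 34) — d to each: Vega:20, Pavo:5, Hydra:29, Nova:9 → nearest is Pavo
(39, 24) — d to each: Vega:6, Pavo:27, Hydra:51, Nova:19 → nearest is Vega
(22, 24) — d to each: Vega:15, Pavo:20, Hydra:34, Nova:6 → nearest is Nova
(13, 34) — d to each: Vega:34, Pavo:19, Hydra:15, Nova:17 → nearest is Hydra
(34, 15) — d to each: Vega:8, Pavo:31, Hydra:55, Nova:23 → nearest is Vega
2 of the 6 points have Vega as nearest.

2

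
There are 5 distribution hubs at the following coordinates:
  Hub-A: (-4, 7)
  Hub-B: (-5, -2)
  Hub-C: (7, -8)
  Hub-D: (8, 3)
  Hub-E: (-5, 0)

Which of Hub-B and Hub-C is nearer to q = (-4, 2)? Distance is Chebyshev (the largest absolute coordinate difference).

d(q, Hub-B) = max(1, 4) = 4
d(q, Hub-C) = max(11, 10) = 11
4 < 11, so Hub-B is closer.

Hub-B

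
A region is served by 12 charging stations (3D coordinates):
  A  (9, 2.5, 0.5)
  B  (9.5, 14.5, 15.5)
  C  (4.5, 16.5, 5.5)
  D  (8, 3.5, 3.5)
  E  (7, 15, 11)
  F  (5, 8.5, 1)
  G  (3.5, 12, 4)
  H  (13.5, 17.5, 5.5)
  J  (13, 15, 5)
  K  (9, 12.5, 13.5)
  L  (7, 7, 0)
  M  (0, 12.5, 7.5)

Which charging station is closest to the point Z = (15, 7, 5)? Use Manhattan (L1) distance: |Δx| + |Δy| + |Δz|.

d(Z,A) = 6 + 4.5 + 4.5 = 15
d(Z,B) = 5.5 + 7.5 + 10.5 = 23.5
d(Z,C) = 10.5 + 9.5 + 0.5 = 20.5
d(Z,D) = 7 + 3.5 + 1.5 = 12
d(Z,E) = 8 + 8 + 6 = 22
d(Z,F) = 10 + 1.5 + 4 = 15.5
d(Z,G) = 11.5 + 5 + 1 = 17.5
d(Z,H) = 1.5 + 10.5 + 0.5 = 12.5
d(Z,J) = 2 + 8 + 0 = 10
d(Z,K) = 6 + 5.5 + 8.5 = 20
d(Z,L) = 8 + 0 + 5 = 13
d(Z,M) = 15 + 5.5 + 2.5 = 23
J is nearest.

J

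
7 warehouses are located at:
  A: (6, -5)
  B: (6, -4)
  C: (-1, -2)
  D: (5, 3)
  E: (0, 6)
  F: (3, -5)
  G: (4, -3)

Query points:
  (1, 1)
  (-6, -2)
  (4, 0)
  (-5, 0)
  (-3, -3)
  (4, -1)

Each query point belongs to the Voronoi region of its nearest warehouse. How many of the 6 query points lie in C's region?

(1, 1) — d² to each: A:61, B:50, C:13, D:20, E:26, F:40, G:25 → nearest is C
(-6, -2) — d² to each: A:153, B:148, C:25, D:146, E:100, F:90, G:101 → nearest is C
(4, 0) — d² to each: A:29, B:20, C:29, D:10, E:52, F:26, G:9 → nearest is G
(-5, 0) — d² to each: A:146, B:137, C:20, D:109, E:61, F:89, G:90 → nearest is C
(-3, -3) — d² to each: A:85, B:82, C:5, D:100, E:90, F:40, G:49 → nearest is C
(4, -1) — d² to each: A:20, B:13, C:26, D:17, E:65, F:17, G:4 → nearest is G
4 of the 6 points have C as nearest.

4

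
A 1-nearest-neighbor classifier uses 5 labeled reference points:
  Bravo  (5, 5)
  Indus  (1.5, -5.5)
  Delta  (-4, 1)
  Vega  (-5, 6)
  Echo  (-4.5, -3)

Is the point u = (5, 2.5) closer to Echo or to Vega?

Compare squared distances:
d²(u, Echo) = (5−(-4.5))² + (2.5−(-3))² = 90.25 + 30.25 = 120.5
d²(u, Vega) = (5−(-5))² + (2.5−6)² = 100 + 12.25 = 112.25
120.5 > 112.25, so Vega is closer.

Vega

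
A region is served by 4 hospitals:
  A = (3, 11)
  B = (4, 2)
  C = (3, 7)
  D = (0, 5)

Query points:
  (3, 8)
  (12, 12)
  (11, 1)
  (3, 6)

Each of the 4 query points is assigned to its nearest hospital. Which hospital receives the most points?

(3, 8) — d² to each: A:9, B:37, C:1, D:18 → nearest is C
(12, 12) — d² to each: A:82, B:164, C:106, D:193 → nearest is A
(11, 1) — d² to each: A:164, B:50, C:100, D:137 → nearest is B
(3, 6) — d² to each: A:25, B:17, C:1, D:10 → nearest is C
Tally — A:1, B:1, C:2. C captures the most (2).

C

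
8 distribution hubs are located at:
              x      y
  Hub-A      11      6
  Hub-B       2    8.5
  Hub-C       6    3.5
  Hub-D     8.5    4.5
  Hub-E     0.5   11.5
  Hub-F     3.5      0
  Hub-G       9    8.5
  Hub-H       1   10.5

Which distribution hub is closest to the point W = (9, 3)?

Squared Euclidean distances:
d²(W, Hub-A) = (9−11)² + (3−6)² = 4 + 9 = 13
d²(W, Hub-B) = (9−2)² + (3−8.5)² = 49 + 30.25 = 79.25
d²(W, Hub-C) = (9−6)² + (3−3.5)² = 9 + 0.25 = 9.25
d²(W, Hub-D) = (9−8.5)² + (3−4.5)² = 0.25 + 2.25 = 2.5
d²(W, Hub-E) = (9−0.5)² + (3−11.5)² = 72.25 + 72.25 = 144.5
d²(W, Hub-F) = (9−3.5)² + (3−0)² = 30.25 + 9 = 39.25
d²(W, Hub-G) = (9−9)² + (3−8.5)² = 0 + 30.25 = 30.25
d²(W, Hub-H) = (9−1)² + (3−10.5)² = 64 + 56.25 = 120.25
The smallest is to Hub-D, so W lies in the Voronoi region of Hub-D.

Hub-D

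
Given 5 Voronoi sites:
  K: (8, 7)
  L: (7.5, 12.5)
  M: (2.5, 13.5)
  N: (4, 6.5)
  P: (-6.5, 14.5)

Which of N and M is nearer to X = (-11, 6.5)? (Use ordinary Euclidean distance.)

Compare squared distances:
|XN|² = (-11−4)² + (6.5−6.5)² = 225 + 0 = 225
|XM|² = (-11−2.5)² + (6.5−13.5)² = 182.25 + 49 = 231.25
225 < 231.25, so N is closer.

N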